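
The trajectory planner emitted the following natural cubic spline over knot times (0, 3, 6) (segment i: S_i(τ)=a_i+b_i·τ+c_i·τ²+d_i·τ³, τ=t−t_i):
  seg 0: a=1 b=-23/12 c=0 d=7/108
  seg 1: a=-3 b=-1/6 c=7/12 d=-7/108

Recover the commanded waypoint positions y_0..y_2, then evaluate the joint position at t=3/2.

y_0 = S_0(0) = a_0 = 1
y_1 = S_1(0) = a_1 = -3
y_2 = S_1(3) = 0
t_q=3/2 is in segment 0 (τ=3/2); S_0(τ)=-53/32

y_0=1 y_1=-3 y_2=0
S(3/2) = -53/32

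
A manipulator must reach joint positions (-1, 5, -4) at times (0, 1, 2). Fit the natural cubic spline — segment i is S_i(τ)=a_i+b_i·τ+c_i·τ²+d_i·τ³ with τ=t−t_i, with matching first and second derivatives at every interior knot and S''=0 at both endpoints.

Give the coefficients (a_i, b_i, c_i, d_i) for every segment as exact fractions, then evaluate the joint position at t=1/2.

Δ: Δ0=6, Δ1=-9
row 1: diag=4, rhs=-90; c'=1/4, d'=-45/2
back: M1=-45/2
M: M0=0, M1=-45/2, M2=0
seg 0: a=-1, c=M0/2=0, d=(M1−M0)/(6·1)=-15/4, b=Δ0−h0·(2M0+M1)/6=39/4
seg 1: a=5, c=M1/2=-45/4, d=(M2−M1)/(6·1)=15/4, b=Δ1−h1·(2M1+M2)/6=-3/2
t_q=1/2 → seg 0, τ=1/2; S=-1+39/4·τ+0·τ²+-15/4·τ³=109/32

  seg 0: a=-1 b=39/4 c=0 d=-15/4
  seg 1: a=5 b=-3/2 c=-45/4 d=15/4
S(1/2) = 109/32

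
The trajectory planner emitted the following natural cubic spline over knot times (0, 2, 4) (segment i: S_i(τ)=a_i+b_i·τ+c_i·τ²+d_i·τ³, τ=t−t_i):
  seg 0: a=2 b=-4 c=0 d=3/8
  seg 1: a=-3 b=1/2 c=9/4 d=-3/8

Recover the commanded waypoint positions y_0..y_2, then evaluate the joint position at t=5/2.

y_0 = S_0(0) = a_0 = 2
y_1 = S_1(0) = a_1 = -3
y_2 = S_1(2) = 4
t_q=5/2 is in segment 1 (τ=1/2); S_1(τ)=-143/64

y_0=2 y_1=-3 y_2=4
S(5/2) = -143/64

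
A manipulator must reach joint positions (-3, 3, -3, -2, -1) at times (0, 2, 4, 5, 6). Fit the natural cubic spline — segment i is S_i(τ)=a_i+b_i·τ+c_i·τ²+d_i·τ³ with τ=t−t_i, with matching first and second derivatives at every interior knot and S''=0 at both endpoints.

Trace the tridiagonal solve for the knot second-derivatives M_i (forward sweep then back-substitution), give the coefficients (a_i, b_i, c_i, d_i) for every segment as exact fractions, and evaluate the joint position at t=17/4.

Δ: Δ0=3, Δ1=-3, Δ2=1, Δ3=1
row 1: diag=8, rhs=-36; c'=1/4, d'=-9/2
row 2: denom=6−2·1/4=11/2; d'=(24−2·-9/2)/(11/2)=6
row 3: denom=4−1·2/11=42/11; d'=(0−1·6)/(42/11)=-11/7
back: M3=-11/7
back: M2=6−2/11·-11/7=44/7
back: M1=-9/2−1/4·44/7=-85/14
M: M0=0, M1=-85/14, M2=44/7, M3=-11/7, M4=0
seg 0: a=-3, c=M0/2=0, d=(M1−M0)/(6·2)=-85/168, b=Δ0−h0·(2M0+M1)/6=211/42
seg 1: a=3, c=M1/2=-85/28, d=(M2−M1)/(6·2)=173/168, b=Δ1−h1·(2M1+M2)/6=-22/21
seg 2: a=-3, c=M2/2=22/7, d=(M3−M2)/(6·1)=-55/42, b=Δ2−h2·(2M2+M3)/6=-5/6
seg 3: a=-2, c=M3/2=-11/14, d=(M4−M3)/(6·1)=11/42, b=Δ3−h3·(2M3+M4)/6=32/21
t_q=17/4 → seg 2, τ=1/4; S=-3+-5/6·τ+22/7·τ²+-55/42·τ³=-2717/896

  seg 0: a=-3 b=211/42 c=0 d=-85/168
  seg 1: a=3 b=-22/21 c=-85/28 d=173/168
  seg 2: a=-3 b=-5/6 c=22/7 d=-55/42
  seg 3: a=-2 b=32/21 c=-11/14 d=11/42
S(17/4) = -2717/896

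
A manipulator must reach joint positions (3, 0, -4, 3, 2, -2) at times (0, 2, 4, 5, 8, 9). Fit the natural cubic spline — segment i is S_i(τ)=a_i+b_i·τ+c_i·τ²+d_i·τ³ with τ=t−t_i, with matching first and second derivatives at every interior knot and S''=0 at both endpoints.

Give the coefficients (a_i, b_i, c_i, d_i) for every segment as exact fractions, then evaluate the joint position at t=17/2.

  seg 0: a=3 b=-781/1767 c=0 d=-3739/14136
  seg 1: a=0 b=-12779/3534 c=-3739/2356 d=2116/1767
  seg 2: a=-4 b=15571/3534 c=13189/2356 d=-21233/7068
  seg 3: a=3 b=46577/7068 c=-2011/589 d=869/2356
  seg 4: a=2 b=-13913/3534 c=-223/2356 d=223/7068
S(17/2) = 223/18848

Δ: Δ0=-3/2, Δ1=-2, Δ2=7, Δ3=-1/3, Δ4=-4
row 1: diag=8, rhs=-3; c'=1/4, d'=-3/8
row 2: denom=6−2·1/4=11/2; d'=(54−2·-3/8)/(11/2)=219/22
row 3: denom=8−1·2/11=86/11; d'=(-44−1·219/22)/(86/11)=-1187/172
row 4: denom=8−3·33/86=589/86; d'=(-22−3·-1187/172)/(589/86)=-223/1178
back: M4=-223/1178
back: M3=-1187/172−33/86·-223/1178=-4022/589
back: M2=219/22−2/11·-4022/589=13189/1178
back: M1=-3/8−1/4·13189/1178=-3739/1178
M: M0=0, M1=-3739/1178, M2=13189/1178, M3=-4022/589, M4=-223/1178, M5=0
seg 0: a=3, c=M0/2=0, d=(M1−M0)/(6·2)=-3739/14136, b=Δ0−h0·(2M0+M1)/6=-781/1767
seg 1: a=0, c=M1/2=-3739/2356, d=(M2−M1)/(6·2)=2116/1767, b=Δ1−h1·(2M1+M2)/6=-12779/3534
seg 2: a=-4, c=M2/2=13189/2356, d=(M3−M2)/(6·1)=-21233/7068, b=Δ2−h2·(2M2+M3)/6=15571/3534
seg 3: a=3, c=M3/2=-2011/589, d=(M4−M3)/(6·3)=869/2356, b=Δ3−h3·(2M3+M4)/6=46577/7068
seg 4: a=2, c=M4/2=-223/2356, d=(M5−M4)/(6·1)=223/7068, b=Δ4−h4·(2M4+M5)/6=-13913/3534
t_q=17/2 → seg 4, τ=1/2; S=2+-13913/3534·τ+-223/2356·τ²+223/7068·τ³=223/18848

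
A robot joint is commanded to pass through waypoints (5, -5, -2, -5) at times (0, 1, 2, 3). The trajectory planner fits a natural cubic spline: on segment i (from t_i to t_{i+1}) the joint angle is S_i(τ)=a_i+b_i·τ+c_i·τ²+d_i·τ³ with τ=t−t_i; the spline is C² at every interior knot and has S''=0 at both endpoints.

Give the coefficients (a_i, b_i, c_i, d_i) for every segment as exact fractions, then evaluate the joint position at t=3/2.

  seg 0: a=5 b=-208/15 c=0 d=58/15
  seg 1: a=-5 b=-34/15 c=58/5 d=-19/3
  seg 2: a=-2 b=29/15 c=-37/5 d=37/15
S(3/2) = -161/40

Δ: Δ0=-10, Δ1=3, Δ2=-3
row 1: diag=4, rhs=78; c'=1/4, d'=39/2
row 2: denom=4−1·1/4=15/4; d'=(-36−1·39/2)/(15/4)=-74/5
back: M2=-74/5
back: M1=39/2−1/4·-74/5=116/5
M: M0=0, M1=116/5, M2=-74/5, M3=0
seg 0: a=5, c=M0/2=0, d=(M1−M0)/(6·1)=58/15, b=Δ0−h0·(2M0+M1)/6=-208/15
seg 1: a=-5, c=M1/2=58/5, d=(M2−M1)/(6·1)=-19/3, b=Δ1−h1·(2M1+M2)/6=-34/15
seg 2: a=-2, c=M2/2=-37/5, d=(M3−M2)/(6·1)=37/15, b=Δ2−h2·(2M2+M3)/6=29/15
t_q=3/2 → seg 1, τ=1/2; S=-5+-34/15·τ+58/5·τ²+-19/3·τ³=-161/40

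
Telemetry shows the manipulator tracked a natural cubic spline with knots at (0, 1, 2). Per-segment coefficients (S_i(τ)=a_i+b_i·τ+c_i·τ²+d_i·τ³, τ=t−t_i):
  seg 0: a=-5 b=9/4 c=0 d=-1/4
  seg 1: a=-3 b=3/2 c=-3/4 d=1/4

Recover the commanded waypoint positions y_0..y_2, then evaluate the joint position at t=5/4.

y_0 = S_0(0) = a_0 = -5
y_1 = S_1(0) = a_1 = -3
y_2 = S_1(1) = -2
t_q=5/4 is in segment 1 (τ=1/4); S_1(τ)=-683/256

y_0=-5 y_1=-3 y_2=-2
S(5/4) = -683/256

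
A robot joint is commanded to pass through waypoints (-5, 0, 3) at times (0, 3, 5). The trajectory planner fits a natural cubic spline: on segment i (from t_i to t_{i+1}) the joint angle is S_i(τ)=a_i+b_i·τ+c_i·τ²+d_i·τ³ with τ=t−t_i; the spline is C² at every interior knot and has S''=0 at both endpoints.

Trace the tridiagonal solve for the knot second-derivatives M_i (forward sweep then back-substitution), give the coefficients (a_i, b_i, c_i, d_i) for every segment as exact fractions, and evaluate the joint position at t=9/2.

Δ: Δ0=5/3, Δ1=3/2
row 1: diag=10, rhs=-1; c'=1/5, d'=-1/10
back: M1=-1/10
M: M0=0, M1=-1/10, M2=0
seg 0: a=-5, c=M0/2=0, d=(M1−M0)/(6·3)=-1/180, b=Δ0−h0·(2M0+M1)/6=103/60
seg 1: a=0, c=M1/2=-1/20, d=(M2−M1)/(6·2)=1/120, b=Δ1−h1·(2M1+M2)/6=47/30
t_q=9/2 → seg 1, τ=3/2; S=0+47/30·τ+-1/20·τ²+1/120·τ³=145/64

  seg 0: a=-5 b=103/60 c=0 d=-1/180
  seg 1: a=0 b=47/30 c=-1/20 d=1/120
S(9/2) = 145/64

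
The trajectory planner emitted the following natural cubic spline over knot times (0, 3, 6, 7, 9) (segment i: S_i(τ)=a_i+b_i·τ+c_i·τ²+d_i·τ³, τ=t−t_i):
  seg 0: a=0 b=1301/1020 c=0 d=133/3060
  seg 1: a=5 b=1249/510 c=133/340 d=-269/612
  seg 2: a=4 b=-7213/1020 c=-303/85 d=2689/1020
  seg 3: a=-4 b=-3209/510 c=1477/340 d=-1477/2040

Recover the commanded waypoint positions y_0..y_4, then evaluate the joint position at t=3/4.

y_0 = S_0(0) = a_0 = 0
y_1 = S_1(0) = a_1 = 5
y_2 = S_2(0) = a_2 = 4
y_3 = S_3(0) = a_3 = -4
y_4 = S_3(2) = -5
t_q=3/4 is in segment 0 (τ=3/4); S_0(τ)=4243/4352

y_0=0 y_1=5 y_2=4 y_3=-4 y_4=-5
S(3/4) = 4243/4352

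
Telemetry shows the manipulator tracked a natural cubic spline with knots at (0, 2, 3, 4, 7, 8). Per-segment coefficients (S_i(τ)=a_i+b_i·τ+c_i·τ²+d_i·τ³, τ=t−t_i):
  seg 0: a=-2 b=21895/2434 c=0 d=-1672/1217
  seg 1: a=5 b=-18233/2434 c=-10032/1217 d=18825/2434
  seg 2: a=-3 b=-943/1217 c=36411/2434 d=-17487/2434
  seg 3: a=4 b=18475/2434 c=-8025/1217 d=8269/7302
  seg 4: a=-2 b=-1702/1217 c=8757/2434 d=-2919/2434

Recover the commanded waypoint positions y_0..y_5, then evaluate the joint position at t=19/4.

y_0=-2 y_1=5 y_2=-3 y_3=4 y_4=-2 y_5=-1
S(19/4) = 1006525/155776

y_0 = S_0(0) = a_0 = -2
y_1 = S_1(0) = a_1 = 5
y_2 = S_2(0) = a_2 = -3
y_3 = S_3(0) = a_3 = 4
y_4 = S_4(0) = a_4 = -2
y_5 = S_4(1) = -1
t_q=19/4 is in segment 3 (τ=3/4); S_3(τ)=1006525/155776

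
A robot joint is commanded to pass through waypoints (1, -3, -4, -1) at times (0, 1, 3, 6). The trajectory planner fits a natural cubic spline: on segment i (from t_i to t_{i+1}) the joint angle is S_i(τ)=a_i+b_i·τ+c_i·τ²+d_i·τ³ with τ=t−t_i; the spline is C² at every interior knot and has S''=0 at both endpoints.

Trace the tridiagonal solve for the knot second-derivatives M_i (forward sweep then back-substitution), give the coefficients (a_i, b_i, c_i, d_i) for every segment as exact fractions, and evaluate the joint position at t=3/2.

Δ: Δ0=-4, Δ1=-1/2, Δ2=1
row 1: diag=6, rhs=21; c'=1/3, d'=7/2
row 2: denom=10−2·1/3=28/3; d'=(9−2·7/2)/(28/3)=3/14
back: M2=3/14
back: M1=7/2−1/3·3/14=24/7
M: M0=0, M1=24/7, M2=3/14, M3=0
seg 0: a=1, c=M0/2=0, d=(M1−M0)/(6·1)=4/7, b=Δ0−h0·(2M0+M1)/6=-32/7
seg 1: a=-3, c=M1/2=12/7, d=(M2−M1)/(6·2)=-15/56, b=Δ1−h1·(2M1+M2)/6=-20/7
seg 2: a=-4, c=M2/2=3/28, d=(M3−M2)/(6·3)=-1/84, b=Δ2−h2·(2M2+M3)/6=11/14
t_q=3/2 → seg 1, τ=1/2; S=-3+-20/7·τ+12/7·τ²+-15/56·τ³=-1807/448

  seg 0: a=1 b=-32/7 c=0 d=4/7
  seg 1: a=-3 b=-20/7 c=12/7 d=-15/56
  seg 2: a=-4 b=11/14 c=3/28 d=-1/84
S(3/2) = -1807/448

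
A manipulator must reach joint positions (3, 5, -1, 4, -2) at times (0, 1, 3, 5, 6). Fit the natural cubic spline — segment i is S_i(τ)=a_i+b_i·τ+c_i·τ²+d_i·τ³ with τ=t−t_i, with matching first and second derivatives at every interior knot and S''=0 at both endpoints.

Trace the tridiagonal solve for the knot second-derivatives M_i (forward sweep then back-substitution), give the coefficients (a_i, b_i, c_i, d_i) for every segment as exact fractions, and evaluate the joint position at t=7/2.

Δ: Δ0=2, Δ1=-3, Δ2=5/2, Δ3=-6
row 1: diag=6, rhs=-30; c'=1/3, d'=-5
row 2: denom=8−2·1/3=22/3; d'=(33−2·-5)/(22/3)=129/22
row 3: denom=6−2·3/11=60/11; d'=(-51−2·129/22)/(60/11)=-23/2
back: M3=-23/2
back: M2=129/22−3/11·-23/2=9
back: M1=-5−1/3·9=-8
M: M0=0, M1=-8, M2=9, M3=-23/2, M4=0
seg 0: a=3, c=M0/2=0, d=(M1−M0)/(6·1)=-4/3, b=Δ0−h0·(2M0+M1)/6=10/3
seg 1: a=5, c=M1/2=-4, d=(M2−M1)/(6·2)=17/12, b=Δ1−h1·(2M1+M2)/6=-2/3
seg 2: a=-1, c=M2/2=9/2, d=(M3−M2)/(6·2)=-41/24, b=Δ2−h2·(2M2+M3)/6=1/3
seg 3: a=4, c=M3/2=-23/4, d=(M4−M3)/(6·1)=23/12, b=Δ3−h3·(2M3+M4)/6=-13/6
t_q=7/2 → seg 2, τ=1/2; S=-1+1/3·τ+9/2·τ²+-41/24·τ³=5/64

  seg 0: a=3 b=10/3 c=0 d=-4/3
  seg 1: a=5 b=-2/3 c=-4 d=17/12
  seg 2: a=-1 b=1/3 c=9/2 d=-41/24
  seg 3: a=4 b=-13/6 c=-23/4 d=23/12
S(7/2) = 5/64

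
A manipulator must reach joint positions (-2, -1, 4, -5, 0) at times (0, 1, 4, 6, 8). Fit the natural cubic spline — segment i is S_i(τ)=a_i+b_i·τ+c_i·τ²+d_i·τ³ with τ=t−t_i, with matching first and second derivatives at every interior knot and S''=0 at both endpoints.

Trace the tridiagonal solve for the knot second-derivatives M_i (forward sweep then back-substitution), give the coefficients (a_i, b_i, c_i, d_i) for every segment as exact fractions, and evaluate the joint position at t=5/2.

  seg 0: a=-2 b=443/804 c=0 d=361/804
  seg 1: a=-1 b=763/402 c=361/268 d=-1145/2412
  seg 2: a=4 b=-2281/804 c=-196/67 d=3367/3216
  seg 3: a=-5 b=-397/201 c=1799/536 d=-1799/3216
S(5/2) = 7023/2144

Δ: Δ0=1, Δ1=5/3, Δ2=-9/2, Δ3=5/2
row 1: diag=8, rhs=4; c'=3/8, d'=1/2
row 2: denom=10−3·3/8=71/8; d'=(-37−3·1/2)/(71/8)=-308/71
row 3: denom=8−2·16/71=536/71; d'=(42−2·-308/71)/(536/71)=1799/268
back: M3=1799/268
back: M2=-308/71−16/71·1799/268=-392/67
back: M1=1/2−3/8·-392/67=361/134
M: M0=0, M1=361/134, M2=-392/67, M3=1799/268, M4=0
seg 0: a=-2, c=M0/2=0, d=(M1−M0)/(6·1)=361/804, b=Δ0−h0·(2M0+M1)/6=443/804
seg 1: a=-1, c=M1/2=361/268, d=(M2−M1)/(6·3)=-1145/2412, b=Δ1−h1·(2M1+M2)/6=763/402
seg 2: a=4, c=M2/2=-196/67, d=(M3−M2)/(6·2)=3367/3216, b=Δ2−h2·(2M2+M3)/6=-2281/804
seg 3: a=-5, c=M3/2=1799/536, d=(M4−M3)/(6·2)=-1799/3216, b=Δ3−h3·(2M3+M4)/6=-397/201
t_q=5/2 → seg 1, τ=3/2; S=-1+763/402·τ+361/268·τ²+-1145/2412·τ³=7023/2144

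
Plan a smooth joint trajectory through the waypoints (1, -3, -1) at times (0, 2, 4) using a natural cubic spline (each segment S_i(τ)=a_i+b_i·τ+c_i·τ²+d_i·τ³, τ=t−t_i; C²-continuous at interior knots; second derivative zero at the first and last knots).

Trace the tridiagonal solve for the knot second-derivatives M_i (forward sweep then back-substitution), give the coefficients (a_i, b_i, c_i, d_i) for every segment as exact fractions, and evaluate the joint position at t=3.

  seg 0: a=1 b=-11/4 c=0 d=3/16
  seg 1: a=-3 b=-1/2 c=9/8 d=-3/16
S(3) = -41/16

Δ: Δ0=-2, Δ1=1
row 1: diag=8, rhs=18; c'=1/4, d'=9/4
back: M1=9/4
M: M0=0, M1=9/4, M2=0
seg 0: a=1, c=M0/2=0, d=(M1−M0)/(6·2)=3/16, b=Δ0−h0·(2M0+M1)/6=-11/4
seg 1: a=-3, c=M1/2=9/8, d=(M2−M1)/(6·2)=-3/16, b=Δ1−h1·(2M1+M2)/6=-1/2
t_q=3 → seg 1, τ=1; S=-3+-1/2·τ+9/8·τ²+-3/16·τ³=-41/16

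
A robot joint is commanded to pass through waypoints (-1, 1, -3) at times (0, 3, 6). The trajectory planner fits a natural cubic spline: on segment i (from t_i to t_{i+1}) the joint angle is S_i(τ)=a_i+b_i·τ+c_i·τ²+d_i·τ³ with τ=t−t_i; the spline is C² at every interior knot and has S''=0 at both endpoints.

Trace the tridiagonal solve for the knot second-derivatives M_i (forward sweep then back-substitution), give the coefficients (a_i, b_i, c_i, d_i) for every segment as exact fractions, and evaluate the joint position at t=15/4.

  seg 0: a=-1 b=7/6 c=0 d=-1/18
  seg 1: a=1 b=-1/3 c=-1/2 d=1/18
S(15/4) = 63/128

Δ: Δ0=2/3, Δ1=-4/3
row 1: diag=12, rhs=-12; c'=1/4, d'=-1
back: M1=-1
M: M0=0, M1=-1, M2=0
seg 0: a=-1, c=M0/2=0, d=(M1−M0)/(6·3)=-1/18, b=Δ0−h0·(2M0+M1)/6=7/6
seg 1: a=1, c=M1/2=-1/2, d=(M2−M1)/(6·3)=1/18, b=Δ1−h1·(2M1+M2)/6=-1/3
t_q=15/4 → seg 1, τ=3/4; S=1+-1/3·τ+-1/2·τ²+1/18·τ³=63/128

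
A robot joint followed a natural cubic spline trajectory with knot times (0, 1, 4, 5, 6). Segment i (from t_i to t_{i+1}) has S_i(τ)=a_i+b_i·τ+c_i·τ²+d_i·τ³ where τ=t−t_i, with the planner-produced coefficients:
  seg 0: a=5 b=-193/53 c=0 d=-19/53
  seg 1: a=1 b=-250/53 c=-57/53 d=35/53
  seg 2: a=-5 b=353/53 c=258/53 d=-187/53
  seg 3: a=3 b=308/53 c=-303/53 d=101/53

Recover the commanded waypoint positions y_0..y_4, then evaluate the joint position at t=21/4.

y_0=5 y_1=1 y_2=-5 y_3=3 y_4=5
S(21/4) = 13993/3392

y_0 = S_0(0) = a_0 = 5
y_1 = S_1(0) = a_1 = 1
y_2 = S_2(0) = a_2 = -5
y_3 = S_3(0) = a_3 = 3
y_4 = S_3(1) = 5
t_q=21/4 is in segment 3 (τ=1/4); S_3(τ)=13993/3392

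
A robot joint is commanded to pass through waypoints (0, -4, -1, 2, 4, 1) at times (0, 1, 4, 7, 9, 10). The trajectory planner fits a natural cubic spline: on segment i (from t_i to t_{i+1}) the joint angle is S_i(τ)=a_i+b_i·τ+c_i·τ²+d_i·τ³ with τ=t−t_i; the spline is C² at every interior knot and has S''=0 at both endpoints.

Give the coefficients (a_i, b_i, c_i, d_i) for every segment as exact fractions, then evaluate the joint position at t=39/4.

Δ: Δ0=-4, Δ1=1, Δ2=1, Δ3=1, Δ4=-3
row 1: diag=8, rhs=30; c'=3/8, d'=15/4
row 2: denom=12−3·3/8=87/8; d'=(0−3·15/4)/(87/8)=-30/29
row 3: denom=10−3·8/29=266/29; d'=(0−3·-30/29)/(266/29)=45/133
row 4: denom=6−2·29/133=740/133; d'=(-24−2·45/133)/(740/133)=-1641/370
back: M4=-1641/370
back: M3=45/133−29/133·-1641/370=483/370
back: M2=-30/29−8/29·483/370=-258/185
back: M1=15/4−3/8·-258/185=1581/370
M: M0=0, M1=1581/370, M2=-258/185, M3=483/370, M4=-1641/370, M5=0
seg 0: a=0, c=M0/2=0, d=(M1−M0)/(6·1)=527/740, b=Δ0−h0·(2M0+M1)/6=-3487/740
seg 1: a=-4, c=M1/2=1581/740, d=(M2−M1)/(6·3)=-233/740, b=Δ1−h1·(2M1+M2)/6=-953/370
seg 2: a=-1, c=M2/2=-129/185, d=(M3−M2)/(6·3)=3/20, b=Δ2−h2·(2M2+M3)/6=1289/740
seg 3: a=2, c=M3/2=483/740, d=(M4−M3)/(6·2)=-177/370, b=Δ3−h3·(2M3+M4)/6=119/74
seg 4: a=4, c=M4/2=-1641/740, d=(M5−M4)/(6·1)=547/740, b=Δ4−h4·(2M4+M5)/6=-563/370
t_q=39/4 → seg 4, τ=3/4; S=4+-563/370·τ+-1641/740·τ²+547/740·τ³=18217/9472

  seg 0: a=0 b=-3487/740 c=0 d=527/740
  seg 1: a=-4 b=-953/370 c=1581/740 d=-233/740
  seg 2: a=-1 b=1289/740 c=-129/185 d=3/20
  seg 3: a=2 b=119/74 c=483/740 d=-177/370
  seg 4: a=4 b=-563/370 c=-1641/740 d=547/740
S(39/4) = 18217/9472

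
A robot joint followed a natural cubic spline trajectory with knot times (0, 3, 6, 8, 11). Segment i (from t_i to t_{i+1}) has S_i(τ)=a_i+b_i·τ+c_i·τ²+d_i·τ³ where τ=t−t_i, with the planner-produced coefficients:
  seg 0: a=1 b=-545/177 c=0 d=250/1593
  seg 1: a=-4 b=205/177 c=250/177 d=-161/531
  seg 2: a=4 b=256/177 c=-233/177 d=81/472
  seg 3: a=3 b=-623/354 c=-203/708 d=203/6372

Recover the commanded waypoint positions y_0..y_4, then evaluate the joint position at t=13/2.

y_0=1 y_1=-4 y_2=4 y_3=3 y_4=-4
S(13/2) = 16673/3776

y_0 = S_0(0) = a_0 = 1
y_1 = S_1(0) = a_1 = -4
y_2 = S_2(0) = a_2 = 4
y_3 = S_3(0) = a_3 = 3
y_4 = S_3(3) = -4
t_q=13/2 is in segment 2 (τ=1/2); S_2(τ)=16673/3776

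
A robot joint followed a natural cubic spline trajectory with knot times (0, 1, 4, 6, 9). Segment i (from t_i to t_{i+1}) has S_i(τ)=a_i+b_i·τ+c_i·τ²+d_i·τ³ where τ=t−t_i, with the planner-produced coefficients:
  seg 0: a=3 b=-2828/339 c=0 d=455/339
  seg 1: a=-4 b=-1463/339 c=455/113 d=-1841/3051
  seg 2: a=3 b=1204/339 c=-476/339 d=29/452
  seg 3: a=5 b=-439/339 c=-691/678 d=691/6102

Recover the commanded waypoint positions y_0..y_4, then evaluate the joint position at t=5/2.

y_0=3 y_1=-4 y_2=3 y_3=5 y_4=-5
S(5/2) = -3119/904

y_0 = S_0(0) = a_0 = 3
y_1 = S_1(0) = a_1 = -4
y_2 = S_2(0) = a_2 = 3
y_3 = S_3(0) = a_3 = 5
y_4 = S_3(3) = -5
t_q=5/2 is in segment 1 (τ=3/2); S_1(τ)=-3119/904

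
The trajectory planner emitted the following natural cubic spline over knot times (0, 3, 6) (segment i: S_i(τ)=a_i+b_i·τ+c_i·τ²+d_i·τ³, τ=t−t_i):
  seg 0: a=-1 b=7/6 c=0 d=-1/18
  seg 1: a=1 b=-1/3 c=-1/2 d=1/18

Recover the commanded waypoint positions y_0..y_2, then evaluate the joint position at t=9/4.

y_0=-1 y_1=1 y_2=-3
S(9/4) = 127/128

y_0 = S_0(0) = a_0 = -1
y_1 = S_1(0) = a_1 = 1
y_2 = S_1(3) = -3
t_q=9/4 is in segment 0 (τ=9/4); S_0(τ)=127/128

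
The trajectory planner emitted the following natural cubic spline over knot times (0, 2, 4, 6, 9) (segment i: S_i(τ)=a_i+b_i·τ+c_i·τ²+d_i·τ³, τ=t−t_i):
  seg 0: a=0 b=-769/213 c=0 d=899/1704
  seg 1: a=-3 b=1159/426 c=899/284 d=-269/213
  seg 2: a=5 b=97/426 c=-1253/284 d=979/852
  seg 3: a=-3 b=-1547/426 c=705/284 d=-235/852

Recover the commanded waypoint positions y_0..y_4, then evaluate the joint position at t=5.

y_0 = S_0(0) = a_0 = 0
y_1 = S_1(0) = a_1 = -3
y_2 = S_2(0) = a_2 = 5
y_3 = S_3(0) = a_3 = -3
y_4 = S_3(3) = 1
t_q=5 is in segment 2 (τ=1); S_2(τ)=279/142

y_0=0 y_1=-3 y_2=5 y_3=-3 y_4=1
S(5) = 279/142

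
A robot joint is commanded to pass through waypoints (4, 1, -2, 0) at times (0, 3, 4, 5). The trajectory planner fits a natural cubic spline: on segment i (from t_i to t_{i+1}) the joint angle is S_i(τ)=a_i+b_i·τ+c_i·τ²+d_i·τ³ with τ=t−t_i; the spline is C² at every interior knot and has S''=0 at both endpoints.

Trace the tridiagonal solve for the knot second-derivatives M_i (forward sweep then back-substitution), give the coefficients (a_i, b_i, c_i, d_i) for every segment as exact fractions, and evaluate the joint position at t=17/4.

Δ: Δ0=-1, Δ1=-3, Δ2=2
row 1: diag=8, rhs=-12; c'=1/8, d'=-3/2
row 2: denom=4−1·1/8=31/8; d'=(30−1·-3/2)/(31/8)=252/31
back: M2=252/31
back: M1=-3/2−1/8·252/31=-78/31
M: M0=0, M1=-78/31, M2=252/31, M3=0
seg 0: a=4, c=M0/2=0, d=(M1−M0)/(6·3)=-13/93, b=Δ0−h0·(2M0+M1)/6=8/31
seg 1: a=1, c=M1/2=-39/31, d=(M2−M1)/(6·1)=55/31, b=Δ1−h1·(2M1+M2)/6=-109/31
seg 2: a=-2, c=M2/2=126/31, d=(M3−M2)/(6·1)=-42/31, b=Δ2−h2·(2M2+M3)/6=-22/31
t_q=17/4 → seg 2, τ=1/4; S=-2+-22/31·τ+126/31·τ²+-42/31·τ³=-1929/992

  seg 0: a=4 b=8/31 c=0 d=-13/93
  seg 1: a=1 b=-109/31 c=-39/31 d=55/31
  seg 2: a=-2 b=-22/31 c=126/31 d=-42/31
S(17/4) = -1929/992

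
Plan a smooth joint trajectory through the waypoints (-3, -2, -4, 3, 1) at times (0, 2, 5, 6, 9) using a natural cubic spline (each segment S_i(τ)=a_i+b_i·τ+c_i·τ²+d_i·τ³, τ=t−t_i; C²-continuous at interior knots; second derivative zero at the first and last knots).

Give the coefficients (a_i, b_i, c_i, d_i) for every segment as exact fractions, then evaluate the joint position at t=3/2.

  seg 0: a=-3 b=140/93 c=0 d=-187/744
  seg 1: a=-2 b=-281/186 c=-187/124 d=1997/3348
  seg 2: a=-4 b=2063/372 c=359/93 d=-895/372
  seg 3: a=3 b=375/62 c=-1249/372 d=1249/3348
S(3/2) = -3155/1984

Δ: Δ0=1/2, Δ1=-2/3, Δ2=7, Δ3=-2/3
row 1: diag=10, rhs=-7; c'=3/10, d'=-7/10
row 2: denom=8−3·3/10=71/10; d'=(46−3·-7/10)/(71/10)=481/71
row 3: denom=8−1·10/71=558/71; d'=(-46−1·481/71)/(558/71)=-1249/186
back: M3=-1249/186
back: M2=481/71−10/71·-1249/186=718/93
back: M1=-7/10−3/10·718/93=-187/62
M: M0=0, M1=-187/62, M2=718/93, M3=-1249/186, M4=0
seg 0: a=-3, c=M0/2=0, d=(M1−M0)/(6·2)=-187/744, b=Δ0−h0·(2M0+M1)/6=140/93
seg 1: a=-2, c=M1/2=-187/124, d=(M2−M1)/(6·3)=1997/3348, b=Δ1−h1·(2M1+M2)/6=-281/186
seg 2: a=-4, c=M2/2=359/93, d=(M3−M2)/(6·1)=-895/372, b=Δ2−h2·(2M2+M3)/6=2063/372
seg 3: a=3, c=M3/2=-1249/372, d=(M4−M3)/(6·3)=1249/3348, b=Δ3−h3·(2M3+M4)/6=375/62
t_q=3/2 → seg 0, τ=3/2; S=-3+140/93·τ+0·τ²+-187/744·τ³=-3155/1984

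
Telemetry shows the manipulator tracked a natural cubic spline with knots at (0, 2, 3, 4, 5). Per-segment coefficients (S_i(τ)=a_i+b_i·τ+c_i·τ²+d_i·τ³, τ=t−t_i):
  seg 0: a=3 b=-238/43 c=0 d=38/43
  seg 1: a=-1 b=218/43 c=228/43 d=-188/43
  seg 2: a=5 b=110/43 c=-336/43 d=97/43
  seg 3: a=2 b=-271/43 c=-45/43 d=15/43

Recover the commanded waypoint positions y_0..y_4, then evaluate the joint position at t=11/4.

y_0=3 y_1=-1 y_2=5 y_3=2 y_4=-5
S(11/4) = 2711/688

y_0 = S_0(0) = a_0 = 3
y_1 = S_1(0) = a_1 = -1
y_2 = S_2(0) = a_2 = 5
y_3 = S_3(0) = a_3 = 2
y_4 = S_3(1) = -5
t_q=11/4 is in segment 1 (τ=3/4); S_1(τ)=2711/688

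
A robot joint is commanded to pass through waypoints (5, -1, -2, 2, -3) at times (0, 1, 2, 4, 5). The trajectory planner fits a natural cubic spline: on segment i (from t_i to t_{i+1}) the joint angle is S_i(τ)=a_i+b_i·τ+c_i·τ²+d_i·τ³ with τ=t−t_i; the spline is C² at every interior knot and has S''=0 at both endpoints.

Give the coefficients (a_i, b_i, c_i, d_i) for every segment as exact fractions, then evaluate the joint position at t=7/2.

Δ: Δ0=-6, Δ1=-1, Δ2=2, Δ3=-5
row 1: diag=4, rhs=30; c'=1/4, d'=15/2
row 2: denom=6−1·1/4=23/4; d'=(18−1·15/2)/(23/4)=42/23
row 3: denom=6−2·8/23=122/23; d'=(-42−2·42/23)/(122/23)=-525/61
back: M3=-525/61
back: M2=42/23−8/23·-525/61=294/61
back: M1=15/2−1/4·294/61=384/61
M: M0=0, M1=384/61, M2=294/61, M3=-525/61, M4=0
seg 0: a=5, c=M0/2=0, d=(M1−M0)/(6·1)=64/61, b=Δ0−h0·(2M0+M1)/6=-430/61
seg 1: a=-1, c=M1/2=192/61, d=(M2−M1)/(6·1)=-15/61, b=Δ1−h1·(2M1+M2)/6=-238/61
seg 2: a=-2, c=M2/2=147/61, d=(M3−M2)/(6·2)=-273/244, b=Δ2−h2·(2M2+M3)/6=101/61
seg 3: a=2, c=M3/2=-525/122, d=(M4−M3)/(6·1)=175/122, b=Δ3−h3·(2M3+M4)/6=-130/61
t_q=7/2 → seg 2, τ=3/2; S=-2+101/61·τ+147/61·τ²+-273/244·τ³=4157/1952

  seg 0: a=5 b=-430/61 c=0 d=64/61
  seg 1: a=-1 b=-238/61 c=192/61 d=-15/61
  seg 2: a=-2 b=101/61 c=147/61 d=-273/244
  seg 3: a=2 b=-130/61 c=-525/122 d=175/122
S(7/2) = 4157/1952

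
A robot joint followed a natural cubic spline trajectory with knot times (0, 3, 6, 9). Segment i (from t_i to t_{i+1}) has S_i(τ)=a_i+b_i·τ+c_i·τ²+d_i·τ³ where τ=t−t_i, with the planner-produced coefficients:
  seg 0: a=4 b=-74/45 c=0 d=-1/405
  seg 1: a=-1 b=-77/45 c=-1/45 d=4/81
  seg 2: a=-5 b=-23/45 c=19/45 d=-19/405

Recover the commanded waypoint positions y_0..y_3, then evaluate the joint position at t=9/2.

y_0 = S_0(0) = a_0 = 4
y_1 = S_1(0) = a_1 = -1
y_2 = S_2(0) = a_2 = -5
y_3 = S_2(3) = -4
t_q=9/2 is in segment 1 (τ=3/2); S_1(τ)=-69/20

y_0=4 y_1=-1 y_2=-5 y_3=-4
S(9/2) = -69/20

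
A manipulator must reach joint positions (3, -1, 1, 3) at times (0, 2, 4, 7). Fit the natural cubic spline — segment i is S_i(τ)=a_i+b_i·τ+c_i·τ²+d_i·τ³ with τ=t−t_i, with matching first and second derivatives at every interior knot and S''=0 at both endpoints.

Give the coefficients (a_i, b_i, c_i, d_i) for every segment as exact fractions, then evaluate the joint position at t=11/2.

Δ: Δ0=-2, Δ1=1, Δ2=2/3
row 1: diag=8, rhs=18; c'=1/4, d'=9/4
row 2: denom=10−2·1/4=19/2; d'=(-2−2·9/4)/(19/2)=-13/19
back: M2=-13/19
back: M1=9/4−1/4·-13/19=46/19
M: M0=0, M1=46/19, M2=-13/19, M3=0
seg 0: a=3, c=M0/2=0, d=(M1−M0)/(6·2)=23/114, b=Δ0−h0·(2M0+M1)/6=-160/57
seg 1: a=-1, c=M1/2=23/19, d=(M2−M1)/(6·2)=-59/228, b=Δ1−h1·(2M1+M2)/6=-22/57
seg 2: a=1, c=M2/2=-13/38, d=(M3−M2)/(6·3)=13/342, b=Δ2−h2·(2M2+M3)/6=77/57
t_q=11/2 → seg 2, τ=3/2; S=1+77/57·τ+-13/38·τ²+13/342·τ³=725/304

  seg 0: a=3 b=-160/57 c=0 d=23/114
  seg 1: a=-1 b=-22/57 c=23/19 d=-59/228
  seg 2: a=1 b=77/57 c=-13/38 d=13/342
S(11/2) = 725/304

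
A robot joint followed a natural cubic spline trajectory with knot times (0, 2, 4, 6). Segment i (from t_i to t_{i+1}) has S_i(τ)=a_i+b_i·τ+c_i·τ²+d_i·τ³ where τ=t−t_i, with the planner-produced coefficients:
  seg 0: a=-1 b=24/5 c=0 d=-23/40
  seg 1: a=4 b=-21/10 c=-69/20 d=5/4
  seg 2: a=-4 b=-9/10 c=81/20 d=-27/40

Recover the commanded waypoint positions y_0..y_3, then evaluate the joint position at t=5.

y_0=-1 y_1=4 y_2=-4 y_3=5
S(5) = -61/40

y_0 = S_0(0) = a_0 = -1
y_1 = S_1(0) = a_1 = 4
y_2 = S_2(0) = a_2 = -4
y_3 = S_2(2) = 5
t_q=5 is in segment 2 (τ=1); S_2(τ)=-61/40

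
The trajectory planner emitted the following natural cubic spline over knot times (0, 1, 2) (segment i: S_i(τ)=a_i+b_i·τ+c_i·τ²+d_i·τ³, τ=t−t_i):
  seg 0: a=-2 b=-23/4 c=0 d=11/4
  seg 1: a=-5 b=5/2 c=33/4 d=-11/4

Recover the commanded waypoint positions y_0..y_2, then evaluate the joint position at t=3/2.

y_0=-2 y_1=-5 y_2=3
S(3/2) = -65/32

y_0 = S_0(0) = a_0 = -2
y_1 = S_1(0) = a_1 = -5
y_2 = S_1(1) = 3
t_q=3/2 is in segment 1 (τ=1/2); S_1(τ)=-65/32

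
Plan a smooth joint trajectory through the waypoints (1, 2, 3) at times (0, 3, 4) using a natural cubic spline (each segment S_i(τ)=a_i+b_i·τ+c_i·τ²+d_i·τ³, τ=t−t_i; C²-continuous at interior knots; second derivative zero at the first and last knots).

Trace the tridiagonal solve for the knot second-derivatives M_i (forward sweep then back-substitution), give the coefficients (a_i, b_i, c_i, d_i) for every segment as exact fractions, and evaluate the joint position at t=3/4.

  seg 0: a=1 b=1/12 c=0 d=1/36
  seg 1: a=2 b=5/6 c=1/4 d=-1/12
S(3/4) = 275/256

Δ: Δ0=1/3, Δ1=1
row 1: diag=8, rhs=4; c'=1/8, d'=1/2
back: M1=1/2
M: M0=0, M1=1/2, M2=0
seg 0: a=1, c=M0/2=0, d=(M1−M0)/(6·3)=1/36, b=Δ0−h0·(2M0+M1)/6=1/12
seg 1: a=2, c=M1/2=1/4, d=(M2−M1)/(6·1)=-1/12, b=Δ1−h1·(2M1+M2)/6=5/6
t_q=3/4 → seg 0, τ=3/4; S=1+1/12·τ+0·τ²+1/36·τ³=275/256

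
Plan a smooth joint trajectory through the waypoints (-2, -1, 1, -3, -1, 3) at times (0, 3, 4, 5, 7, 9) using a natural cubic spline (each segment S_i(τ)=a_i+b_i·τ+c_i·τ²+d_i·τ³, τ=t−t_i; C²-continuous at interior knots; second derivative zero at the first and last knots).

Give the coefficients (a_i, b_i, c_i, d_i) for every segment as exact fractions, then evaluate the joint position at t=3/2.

  seg 0: a=-2 b=-1969/1950 c=0 d=97/650
  seg 1: a=-1 b=2944/975 c=873/650 d=-4607/1950
  seg 2: a=1 b=-539/390 c=-1867/325 d=469/150
  seg 3: a=-3 b=-3404/975 c=2363/650 d=-271/390
  seg 4: a=-1 b=2644/975 c=-347/650 d=347/3900
S(3/2) = -15657/5200

Δ: Δ0=1/3, Δ1=2, Δ2=-4, Δ3=1, Δ4=2
row 1: diag=8, rhs=10; c'=1/8, d'=5/4
row 2: denom=4−1·1/8=31/8; d'=(-36−1·5/4)/(31/8)=-298/31
row 3: denom=6−1·8/31=178/31; d'=(30−1·-298/31)/(178/31)=614/89
row 4: denom=8−2·31/89=650/89; d'=(6−2·614/89)/(650/89)=-347/325
back: M4=-347/325
back: M3=614/89−31/89·-347/325=2363/325
back: M2=-298/31−8/31·2363/325=-3734/325
back: M1=5/4−1/8·-3734/325=873/325
M: M0=0, M1=873/325, M2=-3734/325, M3=2363/325, M4=-347/325, M5=0
seg 0: a=-2, c=M0/2=0, d=(M1−M0)/(6·3)=97/650, b=Δ0−h0·(2M0+M1)/6=-1969/1950
seg 1: a=-1, c=M1/2=873/650, d=(M2−M1)/(6·1)=-4607/1950, b=Δ1−h1·(2M1+M2)/6=2944/975
seg 2: a=1, c=M2/2=-1867/325, d=(M3−M2)/(6·1)=469/150, b=Δ2−h2·(2M2+M3)/6=-539/390
seg 3: a=-3, c=M3/2=2363/650, d=(M4−M3)/(6·2)=-271/390, b=Δ3−h3·(2M3+M4)/6=-3404/975
seg 4: a=-1, c=M4/2=-347/650, d=(M5−M4)/(6·2)=347/3900, b=Δ4−h4·(2M4+M5)/6=2644/975
t_q=3/2 → seg 0, τ=3/2; S=-2+-1969/1950·τ+0·τ²+97/650·τ³=-15657/5200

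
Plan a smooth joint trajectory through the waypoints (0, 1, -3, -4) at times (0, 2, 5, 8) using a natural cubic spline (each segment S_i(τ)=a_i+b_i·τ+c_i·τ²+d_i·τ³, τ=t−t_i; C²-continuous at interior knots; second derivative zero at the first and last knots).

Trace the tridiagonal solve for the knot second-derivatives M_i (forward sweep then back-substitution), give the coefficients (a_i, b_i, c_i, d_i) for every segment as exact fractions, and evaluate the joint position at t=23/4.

  seg 0: a=0 b=211/222 c=0 d=-25/222
  seg 1: a=1 b=-89/222 c=-25/37 d=9/74
  seg 2: a=-3 b=-130/111 c=31/74 d=-31/666
S(23/4) = -17345/4736

Δ: Δ0=1/2, Δ1=-4/3, Δ2=-1/3
row 1: diag=10, rhs=-11; c'=3/10, d'=-11/10
row 2: denom=12−3·3/10=111/10; d'=(6−3·-11/10)/(111/10)=31/37
back: M2=31/37
back: M1=-11/10−3/10·31/37=-50/37
M: M0=0, M1=-50/37, M2=31/37, M3=0
seg 0: a=0, c=M0/2=0, d=(M1−M0)/(6·2)=-25/222, b=Δ0−h0·(2M0+M1)/6=211/222
seg 1: a=1, c=M1/2=-25/37, d=(M2−M1)/(6·3)=9/74, b=Δ1−h1·(2M1+M2)/6=-89/222
seg 2: a=-3, c=M2/2=31/74, d=(M3−M2)/(6·3)=-31/666, b=Δ2−h2·(2M2+M3)/6=-130/111
t_q=23/4 → seg 2, τ=3/4; S=-3+-130/111·τ+31/74·τ²+-31/666·τ³=-17345/4736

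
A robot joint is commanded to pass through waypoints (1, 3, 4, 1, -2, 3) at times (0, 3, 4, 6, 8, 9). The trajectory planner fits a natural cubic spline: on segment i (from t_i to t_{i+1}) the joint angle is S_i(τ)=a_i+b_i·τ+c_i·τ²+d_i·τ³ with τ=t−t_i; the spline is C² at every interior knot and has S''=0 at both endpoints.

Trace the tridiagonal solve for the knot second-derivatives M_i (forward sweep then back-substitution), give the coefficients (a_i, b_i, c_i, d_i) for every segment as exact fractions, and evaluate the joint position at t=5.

Δ: Δ0=2/3, Δ1=1, Δ2=-3/2, Δ3=-3/2, Δ4=5
row 1: diag=8, rhs=2; c'=1/8, d'=1/4
row 2: denom=6−1·1/8=47/8; d'=(-15−1·1/4)/(47/8)=-122/47
row 3: denom=8−2·16/47=344/47; d'=(0−2·-122/47)/(344/47)=61/86
row 4: denom=6−2·47/172=469/86; d'=(39−2·61/86)/(469/86)=3232/469
back: M4=3232/469
back: M3=61/86−47/172·3232/469=-1101/938
back: M2=-122/47−16/47·-1101/938=-1030/469
back: M1=1/4−1/8·-1030/469=246/469
M: M0=0, M1=246/469, M2=-1030/469, M3=-1101/938, M4=3232/469, M5=0
seg 0: a=1, c=M0/2=0, d=(M1−M0)/(6·3)=41/1407, b=Δ0−h0·(2M0+M1)/6=569/1407
seg 1: a=3, c=M1/2=123/469, d=(M2−M1)/(6·1)=-638/1407, b=Δ1−h1·(2M1+M2)/6=1676/1407
seg 2: a=4, c=M2/2=-515/469, d=(M3−M2)/(6·2)=137/1608, b=Δ2−h2·(2M2+M3)/6=500/1407
seg 3: a=1, c=M3/2=-1101/1876, d=(M4−M3)/(6·2)=7565/11256, b=Δ3−h3·(2M3+M4)/6=-8483/2814
seg 4: a=-2, c=M4/2=1616/469, d=(M5−M4)/(6·1)=-1616/1407, b=Δ4−h4·(2M4+M5)/6=3803/1407
t_q=5 → seg 2, τ=1; S=4+500/1407·τ+-515/469·τ²+137/1608·τ³=12541/3752

  seg 0: a=1 b=569/1407 c=0 d=41/1407
  seg 1: a=3 b=1676/1407 c=123/469 d=-638/1407
  seg 2: a=4 b=500/1407 c=-515/469 d=137/1608
  seg 3: a=1 b=-8483/2814 c=-1101/1876 d=7565/11256
  seg 4: a=-2 b=3803/1407 c=1616/469 d=-1616/1407
S(5) = 12541/3752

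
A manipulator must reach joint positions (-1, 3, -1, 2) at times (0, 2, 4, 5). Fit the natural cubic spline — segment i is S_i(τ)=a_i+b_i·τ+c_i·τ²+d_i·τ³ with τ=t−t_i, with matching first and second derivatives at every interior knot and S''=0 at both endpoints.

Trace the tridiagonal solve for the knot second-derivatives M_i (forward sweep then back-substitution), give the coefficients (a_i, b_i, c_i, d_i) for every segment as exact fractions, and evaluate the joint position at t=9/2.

Δ: Δ0=2, Δ1=-2, Δ2=3
row 1: diag=8, rhs=-24; c'=1/4, d'=-3
row 2: denom=6−2·1/4=11/2; d'=(30−2·-3)/(11/2)=72/11
back: M2=72/11
back: M1=-3−1/4·72/11=-51/11
M: M0=0, M1=-51/11, M2=72/11, M3=0
seg 0: a=-1, c=M0/2=0, d=(M1−M0)/(6·2)=-17/44, b=Δ0−h0·(2M0+M1)/6=39/11
seg 1: a=3, c=M1/2=-51/22, d=(M2−M1)/(6·2)=41/44, b=Δ1−h1·(2M1+M2)/6=-12/11
seg 2: a=-1, c=M2/2=36/11, d=(M3−M2)/(6·1)=-12/11, b=Δ2−h2·(2M2+M3)/6=9/11
t_q=9/2 → seg 2, τ=1/2; S=-1+9/11·τ+36/11·τ²+-12/11·τ³=1/11

  seg 0: a=-1 b=39/11 c=0 d=-17/44
  seg 1: a=3 b=-12/11 c=-51/22 d=41/44
  seg 2: a=-1 b=9/11 c=36/11 d=-12/11
S(9/2) = 1/11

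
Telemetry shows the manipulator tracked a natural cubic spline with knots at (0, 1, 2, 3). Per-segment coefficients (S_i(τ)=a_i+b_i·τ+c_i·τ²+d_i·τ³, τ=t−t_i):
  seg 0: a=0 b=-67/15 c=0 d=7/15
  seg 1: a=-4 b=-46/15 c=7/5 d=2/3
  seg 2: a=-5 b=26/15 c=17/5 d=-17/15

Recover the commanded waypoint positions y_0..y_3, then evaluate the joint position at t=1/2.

y_0=0 y_1=-4 y_2=-5 y_3=-1
S(1/2) = -87/40

y_0 = S_0(0) = a_0 = 0
y_1 = S_1(0) = a_1 = -4
y_2 = S_2(0) = a_2 = -5
y_3 = S_2(1) = -1
t_q=1/2 is in segment 0 (τ=1/2); S_0(τ)=-87/40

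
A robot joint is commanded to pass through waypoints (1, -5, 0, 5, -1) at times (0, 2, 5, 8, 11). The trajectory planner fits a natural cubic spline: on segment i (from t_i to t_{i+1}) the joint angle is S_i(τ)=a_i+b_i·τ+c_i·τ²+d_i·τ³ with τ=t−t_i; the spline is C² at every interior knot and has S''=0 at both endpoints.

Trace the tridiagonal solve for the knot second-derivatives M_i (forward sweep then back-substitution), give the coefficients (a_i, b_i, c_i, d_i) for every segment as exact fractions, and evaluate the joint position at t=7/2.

Δ: Δ0=-3, Δ1=5/3, Δ2=5/3, Δ3=-2
row 1: diag=10, rhs=28; c'=3/10, d'=14/5
row 2: denom=12−3·3/10=111/10; d'=(0−3·14/5)/(111/10)=-28/37
row 3: denom=12−3·10/37=414/37; d'=(-22−3·-28/37)/(414/37)=-365/207
back: M3=-365/207
back: M2=-28/37−10/37·-365/207=-58/207
back: M1=14/5−3/10·-58/207=199/69
M: M0=0, M1=199/69, M2=-58/207, M3=-365/207, M4=0
seg 0: a=1, c=M0/2=0, d=(M1−M0)/(6·2)=199/828, b=Δ0−h0·(2M0+M1)/6=-820/207
seg 1: a=-5, c=M1/2=199/138, d=(M2−M1)/(6·3)=-655/3726, b=Δ1−h1·(2M1+M2)/6=-223/207
seg 2: a=0, c=M2/2=-29/207, d=(M3−M2)/(6·3)=-307/3726, b=Δ2−h2·(2M2+M3)/6=1171/414
seg 3: a=5, c=M3/2=-365/414, d=(M4−M3)/(6·3)=365/3726, b=Δ3−h3·(2M3+M4)/6=-49/207
t_q=7/2 → seg 1, τ=3/2; S=-5+-223/207·τ+199/138·τ²+-655/3726·τ³=-1459/368

  seg 0: a=1 b=-820/207 c=0 d=199/828
  seg 1: a=-5 b=-223/207 c=199/138 d=-655/3726
  seg 2: a=0 b=1171/414 c=-29/207 d=-307/3726
  seg 3: a=5 b=-49/207 c=-365/414 d=365/3726
S(7/2) = -1459/368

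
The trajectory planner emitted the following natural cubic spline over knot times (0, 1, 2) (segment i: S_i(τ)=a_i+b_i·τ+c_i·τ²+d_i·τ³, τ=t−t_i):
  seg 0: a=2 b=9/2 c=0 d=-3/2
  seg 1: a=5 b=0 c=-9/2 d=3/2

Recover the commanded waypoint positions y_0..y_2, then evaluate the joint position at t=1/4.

y_0=2 y_1=5 y_2=2
S(1/4) = 397/128

y_0 = S_0(0) = a_0 = 2
y_1 = S_1(0) = a_1 = 5
y_2 = S_1(1) = 2
t_q=1/4 is in segment 0 (τ=1/4); S_0(τ)=397/128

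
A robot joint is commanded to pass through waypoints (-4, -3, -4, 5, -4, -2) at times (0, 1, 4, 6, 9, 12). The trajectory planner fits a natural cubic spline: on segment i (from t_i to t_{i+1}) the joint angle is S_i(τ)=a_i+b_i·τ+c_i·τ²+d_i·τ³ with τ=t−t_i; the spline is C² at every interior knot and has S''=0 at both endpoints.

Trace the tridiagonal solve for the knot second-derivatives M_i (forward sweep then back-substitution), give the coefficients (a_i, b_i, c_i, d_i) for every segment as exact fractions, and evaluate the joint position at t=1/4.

  seg 0: a=-4 b=2473/1666 c=0 d=-807/1666
  seg 1: a=-3 b=26/833 c=-2421/1666 d=19967/44982
  seg 2: a=-4 b=5493/1666 c=6352/2499 d=-4849/4998
  seg 3: a=5 b=1301/714 c=-8195/2499 d=25069/44982
  seg 4: a=-4 b=-7013/2499 c=2893/1666 d=-2893/14994
S(1/4) = -387735/106624

Δ: Δ0=1, Δ1=-1/3, Δ2=9/2, Δ3=-3, Δ4=2/3
row 1: diag=8, rhs=-8; c'=3/8, d'=-1
row 2: denom=10−3·3/8=71/8; d'=(29−3·-1)/(71/8)=256/71
row 3: denom=10−2·16/71=678/71; d'=(-45−2·256/71)/(678/71)=-3707/678
row 4: denom=12−3·71/226=2499/226; d'=(22−3·-3707/678)/(2499/226)=2893/833
back: M4=2893/833
back: M3=-3707/678−71/226·2893/833=-16390/2499
back: M2=256/71−16/71·-16390/2499=12704/2499
back: M1=-1−3/8·12704/2499=-2421/833
M: M0=0, M1=-2421/833, M2=12704/2499, M3=-16390/2499, M4=2893/833, M5=0
seg 0: a=-4, c=M0/2=0, d=(M1−M0)/(6·1)=-807/1666, b=Δ0−h0·(2M0+M1)/6=2473/1666
seg 1: a=-3, c=M1/2=-2421/1666, d=(M2−M1)/(6·3)=19967/44982, b=Δ1−h1·(2M1+M2)/6=26/833
seg 2: a=-4, c=M2/2=6352/2499, d=(M3−M2)/(6·2)=-4849/4998, b=Δ2−h2·(2M2+M3)/6=5493/1666
seg 3: a=5, c=M3/2=-8195/2499, d=(M4−M3)/(6·3)=25069/44982, b=Δ3−h3·(2M3+M4)/6=1301/714
seg 4: a=-4, c=M4/2=2893/1666, d=(M5−M4)/(6·3)=-2893/14994, b=Δ4−h4·(2M4+M5)/6=-7013/2499
t_q=1/4 → seg 0, τ=1/4; S=-4+2473/1666·τ+0·τ²+-807/1666·τ³=-387735/106624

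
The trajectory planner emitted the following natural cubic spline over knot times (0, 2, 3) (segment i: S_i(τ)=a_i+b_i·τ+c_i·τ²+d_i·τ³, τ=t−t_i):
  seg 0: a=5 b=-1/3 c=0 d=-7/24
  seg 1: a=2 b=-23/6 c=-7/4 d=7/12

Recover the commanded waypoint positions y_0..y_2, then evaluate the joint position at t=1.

y_0=5 y_1=2 y_2=-3
S(1) = 35/8

y_0 = S_0(0) = a_0 = 5
y_1 = S_1(0) = a_1 = 2
y_2 = S_1(1) = -3
t_q=1 is in segment 0 (τ=1); S_0(τ)=35/8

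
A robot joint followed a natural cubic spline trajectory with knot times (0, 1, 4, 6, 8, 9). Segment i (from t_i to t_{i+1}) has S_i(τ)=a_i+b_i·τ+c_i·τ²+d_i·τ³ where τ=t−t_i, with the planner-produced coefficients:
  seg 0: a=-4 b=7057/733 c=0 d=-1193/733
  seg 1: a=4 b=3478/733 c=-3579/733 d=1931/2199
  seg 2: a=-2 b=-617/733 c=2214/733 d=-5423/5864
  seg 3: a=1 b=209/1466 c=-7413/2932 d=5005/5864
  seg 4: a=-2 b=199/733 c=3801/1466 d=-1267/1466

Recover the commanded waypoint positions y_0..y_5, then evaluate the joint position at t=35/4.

y_0=-4 y_1=4 y_2=-2 y_3=1 y_4=-2 y_5=0
S(35/4) = -65917/93824

y_0 = S_0(0) = a_0 = -4
y_1 = S_1(0) = a_1 = 4
y_2 = S_2(0) = a_2 = -2
y_3 = S_3(0) = a_3 = 1
y_4 = S_4(0) = a_4 = -2
y_5 = S_4(1) = 0
t_q=35/4 is in segment 4 (τ=3/4); S_4(τ)=-65917/93824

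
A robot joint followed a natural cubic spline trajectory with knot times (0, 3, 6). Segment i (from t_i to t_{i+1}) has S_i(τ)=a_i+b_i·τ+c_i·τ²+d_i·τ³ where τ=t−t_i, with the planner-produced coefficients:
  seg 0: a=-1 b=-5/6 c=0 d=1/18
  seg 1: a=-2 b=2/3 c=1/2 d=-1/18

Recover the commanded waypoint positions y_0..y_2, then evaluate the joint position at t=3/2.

y_0=-1 y_1=-2 y_2=3
S(3/2) = -33/16

y_0 = S_0(0) = a_0 = -1
y_1 = S_1(0) = a_1 = -2
y_2 = S_1(3) = 3
t_q=3/2 is in segment 0 (τ=3/2); S_0(τ)=-33/16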